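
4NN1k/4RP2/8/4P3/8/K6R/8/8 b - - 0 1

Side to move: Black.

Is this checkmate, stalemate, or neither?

Black to move; black king on h8.
In check: yes, from the white rook on h3.
King squares — g7: attacked by Ne8; h7: attacked by Rh3; g8: attacked by Pf7.
Legal moves for Black: none.
In check with no legal moves → checkmate.

checkmate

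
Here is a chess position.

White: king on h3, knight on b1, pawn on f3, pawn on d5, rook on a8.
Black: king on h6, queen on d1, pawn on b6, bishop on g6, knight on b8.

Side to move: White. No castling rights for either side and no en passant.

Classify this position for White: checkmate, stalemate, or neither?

White to move; white king on h3.
In check: no.
Legal moves for White: Rxb8, Ra7, Ra6, Ra5, Ra4, Ra3, Ra2, Ra1, Kh4, Kg4, Kg3, Kh2, Kg2, Nc3, Na3, Nd2, d6, f4.
White has 18 legal moves and is not in check → neither.

neither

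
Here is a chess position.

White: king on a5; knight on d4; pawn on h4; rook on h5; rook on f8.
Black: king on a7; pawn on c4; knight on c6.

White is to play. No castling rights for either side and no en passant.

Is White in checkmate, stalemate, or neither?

neither

White to move; white king on a5.
In check: yes, from the black knight on c6.
King squares — a4: available; b4: attacked by Nc6; b5: available; a6: attacked by Ka7; b6: attacked by Ka7.
Legal moves for White: Kb5, Ka4, Nxc6+.
White is in check but has 3 legal moves → neither.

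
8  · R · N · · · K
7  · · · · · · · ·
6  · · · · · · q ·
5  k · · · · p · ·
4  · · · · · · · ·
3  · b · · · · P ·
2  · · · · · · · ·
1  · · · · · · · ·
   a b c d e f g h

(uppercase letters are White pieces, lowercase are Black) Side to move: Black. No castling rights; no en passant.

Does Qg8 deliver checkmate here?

yes

After Qg8: white king on h8; in check: yes, from the black queen on g8.
King squares — g7: attacked by Qg8; h7: attacked by Qg8; g8: attacked by Bb3.
White has no legal moves → checkmate.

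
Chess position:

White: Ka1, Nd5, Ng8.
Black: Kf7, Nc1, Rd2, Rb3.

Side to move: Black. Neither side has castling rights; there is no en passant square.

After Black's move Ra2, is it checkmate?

After Ra2: white king on a1; in check: yes, from the black rook on a2.
King squares — b1: attacked by Rb3; a2: attacked by Nc1; b2: attacked by Ra2.
White has no legal moves → checkmate.

yes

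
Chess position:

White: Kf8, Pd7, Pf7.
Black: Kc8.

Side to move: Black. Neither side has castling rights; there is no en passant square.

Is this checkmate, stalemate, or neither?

neither

Black to move; black king on c8.
In check: yes, from the white pawn on d7.
King squares — b7: available; c7: available; d7: available; b8: available; d8: available.
Legal moves for Black: Kd8, Kb8, Kxd7, Kc7, Kb7.
Black is in check but has 5 legal moves → neither.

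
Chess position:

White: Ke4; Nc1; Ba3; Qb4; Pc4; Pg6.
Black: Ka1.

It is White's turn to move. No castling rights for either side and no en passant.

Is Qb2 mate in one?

yes

After Qb2: black king on a1; in check: yes, from the white queen on b2.
King squares — b1: attacked by Qb2; a2: attacked by Nc1; b2: attacked by Ba3.
Black has no legal moves → checkmate.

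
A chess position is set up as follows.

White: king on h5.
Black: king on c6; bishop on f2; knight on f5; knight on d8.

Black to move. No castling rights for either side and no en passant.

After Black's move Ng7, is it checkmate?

no

After Ng7: white king on h5; in check: yes, from the black knight on g7.
White has 4 legal replies: Kh6, Kg6, Kg5, Kg4.
In check but a legal move exists → not checkmate.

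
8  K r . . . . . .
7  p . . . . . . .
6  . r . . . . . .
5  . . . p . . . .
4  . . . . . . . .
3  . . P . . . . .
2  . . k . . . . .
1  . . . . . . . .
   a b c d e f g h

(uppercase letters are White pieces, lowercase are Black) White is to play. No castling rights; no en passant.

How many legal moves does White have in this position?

1

White to move; king on a8.
In check: yes, from the black rook on b8.
Legal moves: Kxa7.
Count: 1.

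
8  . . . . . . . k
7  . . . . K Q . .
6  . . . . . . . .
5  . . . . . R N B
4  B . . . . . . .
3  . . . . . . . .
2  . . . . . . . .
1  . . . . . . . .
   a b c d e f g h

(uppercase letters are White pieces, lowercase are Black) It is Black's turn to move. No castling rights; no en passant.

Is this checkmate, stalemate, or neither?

Black to move; black king on h8.
In check: no.
King squares — g7: attacked by Qf7; h7: attacked by Ng5; g8: attacked by Qf7.
Legal moves for Black: none.
Not in check and no legal moves → stalemate.

stalemate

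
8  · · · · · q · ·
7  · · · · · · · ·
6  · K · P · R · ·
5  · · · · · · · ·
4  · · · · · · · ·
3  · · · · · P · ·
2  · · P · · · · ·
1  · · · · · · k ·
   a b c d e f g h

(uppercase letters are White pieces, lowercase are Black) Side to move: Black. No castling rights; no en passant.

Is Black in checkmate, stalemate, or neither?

neither

Black to move; black king on g1.
In check: no.
Legal moves for Black: Qh8, Qg8, Qe8, Qd8+, Qc8, Qb8+, Qa8, Qg7, Qf7, Qe7, Qh6, Qxf6, Qxd6+, Kh2, Kg2, Kf2, Kh1, Kf1.
Black has 18 legal moves and is not in check → neither.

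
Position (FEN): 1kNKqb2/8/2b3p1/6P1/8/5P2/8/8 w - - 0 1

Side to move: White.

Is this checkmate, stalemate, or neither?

White to move; white king on d8.
In check: yes, from the black queen on e8.
King squares — c7: attacked by Kb8; d7: attacked by Bc6; e7: attacked by Qe8; c8: own knight; e8: attacked by Bc6.
Legal moves for White: none.
In check with no legal moves → checkmate.

checkmate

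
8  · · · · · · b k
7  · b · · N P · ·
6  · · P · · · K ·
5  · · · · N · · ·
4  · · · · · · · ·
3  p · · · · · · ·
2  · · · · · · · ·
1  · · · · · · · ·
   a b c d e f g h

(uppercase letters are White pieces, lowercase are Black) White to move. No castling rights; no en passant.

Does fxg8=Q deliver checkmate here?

After fxg8=Q: black king on h8; in check: yes, from the white queen on g8.
King squares — g7: attacked by Kg6; h7: attacked by Kg6; g8: attacked by Ne7.
Black has no legal moves → checkmate.

yes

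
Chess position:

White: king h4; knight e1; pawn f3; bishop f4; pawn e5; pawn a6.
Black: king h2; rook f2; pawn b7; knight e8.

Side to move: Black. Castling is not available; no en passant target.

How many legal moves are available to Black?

Black to move; king on h2.
In check: yes, from the white bishop on f4.
Legal moves: Kh1, Kg1.
Count: 2.

2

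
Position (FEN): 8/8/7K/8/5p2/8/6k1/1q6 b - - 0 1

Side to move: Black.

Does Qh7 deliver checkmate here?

no

After Qh7: white king on h6; in check: yes, from the black queen on h7.
White has 2 legal replies: Kxh7, Kg5.
In check but a legal move exists → not checkmate.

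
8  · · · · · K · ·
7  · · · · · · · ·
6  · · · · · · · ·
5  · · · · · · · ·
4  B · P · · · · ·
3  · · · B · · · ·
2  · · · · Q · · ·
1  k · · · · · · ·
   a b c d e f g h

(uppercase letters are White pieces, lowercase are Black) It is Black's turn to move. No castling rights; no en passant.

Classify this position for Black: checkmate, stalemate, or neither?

stalemate

Black to move; black king on a1.
In check: no.
King squares — b1: attacked by Bd3; a2: attacked by Qe2; b2: attacked by Qe2.
Legal moves for Black: none.
Not in check and no legal moves → stalemate.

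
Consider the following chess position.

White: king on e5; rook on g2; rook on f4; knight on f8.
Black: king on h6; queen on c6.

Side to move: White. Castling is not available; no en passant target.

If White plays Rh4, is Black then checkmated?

yes

After Rh4: black king on h6; in check: yes, from the white rook on h4.
King squares — g5: attacked by Rg2; h5: attacked by Rh4; g6: attacked by Rg2; g7: attacked by Rg2; h7: attacked by Rh4.
Black has no legal moves → checkmate.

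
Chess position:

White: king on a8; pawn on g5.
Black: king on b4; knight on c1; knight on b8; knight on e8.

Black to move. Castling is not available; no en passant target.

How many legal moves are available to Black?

19

Black to move; king on b4.
In check: no.
Legal moves: Ng7, Nc7+, Nf6, Nd6, Nd7, Nc6, Na6, Kc5, Kb5, Ka5, Kc4, Ka4, Kc3, Kb3, Ka3, Nd3, Nb3, Ne2, Na2.
Count: 19.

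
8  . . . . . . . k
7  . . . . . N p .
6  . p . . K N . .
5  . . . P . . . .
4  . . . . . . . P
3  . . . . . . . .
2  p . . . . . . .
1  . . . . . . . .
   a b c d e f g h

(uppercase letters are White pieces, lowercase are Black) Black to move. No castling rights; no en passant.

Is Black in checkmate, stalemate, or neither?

checkmate

Black to move; black king on h8.
In check: yes, from the white knight on f7.
King squares — g7: own pawn; h7: attacked by Nf6; g8: attacked by Nf6.
Legal moves for Black: none.
In check with no legal moves → checkmate.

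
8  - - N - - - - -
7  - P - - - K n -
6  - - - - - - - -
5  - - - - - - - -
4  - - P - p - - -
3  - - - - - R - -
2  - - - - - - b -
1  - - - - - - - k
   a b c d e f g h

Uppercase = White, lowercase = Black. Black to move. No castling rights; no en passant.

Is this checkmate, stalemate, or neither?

neither

Black to move; black king on h1.
In check: no.
Legal moves for Black: Ne8, Ne6, Nh5, Nf5, Bh3, Bxf3, Bf1, Kh2, Kg1, exf3, e3.
Black has 11 legal moves and is not in check → neither.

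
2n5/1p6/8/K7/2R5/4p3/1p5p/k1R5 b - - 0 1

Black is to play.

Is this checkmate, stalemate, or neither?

Black to move; black king on a1.
In check: yes, from the white rook on c1.
King squares — b1: attacked by Rc1; a2: available; b2: own pawn.
Legal moves for Black: Ka2, bxc1=Q, bxc1=R, bxc1=B, bxc1=N, b1=Q, b1=R, b1=B, b1=N.
Black is in check but has 9 legal moves → neither.

neither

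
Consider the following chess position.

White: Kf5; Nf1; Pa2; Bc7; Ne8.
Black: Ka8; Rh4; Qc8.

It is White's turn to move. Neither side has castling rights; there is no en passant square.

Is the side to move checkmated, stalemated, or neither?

neither

White to move; white king on f5.
In check: yes, from the black queen on c8.
King squares — e4: attacked by Rh4; f4: attacked by Rh4; g4: attacked by Rh4; e5: available; g5: available; e6: attacked by Qc8; f6: available; g6: available.
Legal moves for White: Kg6, Kf6, Kg5, Ke5.
White is in check but has 4 legal moves → neither.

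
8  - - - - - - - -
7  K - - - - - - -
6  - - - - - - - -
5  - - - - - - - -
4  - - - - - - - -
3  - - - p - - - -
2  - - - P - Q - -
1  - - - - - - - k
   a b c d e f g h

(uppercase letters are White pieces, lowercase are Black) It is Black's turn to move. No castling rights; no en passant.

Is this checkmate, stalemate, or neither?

Black to move; black king on h1.
In check: no.
King squares — g1: attacked by Qf2; g2: attacked by Qf2; h2: attacked by Qf2.
Legal moves for Black: none.
Not in check and no legal moves → stalemate.

stalemate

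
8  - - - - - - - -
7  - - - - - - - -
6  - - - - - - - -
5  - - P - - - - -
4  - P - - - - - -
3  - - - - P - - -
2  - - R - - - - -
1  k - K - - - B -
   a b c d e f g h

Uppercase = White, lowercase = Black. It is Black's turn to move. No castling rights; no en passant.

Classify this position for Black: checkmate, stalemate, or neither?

stalemate

Black to move; black king on a1.
In check: no.
King squares — b1: attacked by Kc1; a2: attacked by Rc2; b2: attacked by Kc1.
Legal moves for Black: none.
Not in check and no legal moves → stalemate.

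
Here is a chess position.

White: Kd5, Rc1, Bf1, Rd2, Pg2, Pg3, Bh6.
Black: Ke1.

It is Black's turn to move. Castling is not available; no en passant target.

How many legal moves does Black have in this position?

0

Black to move; king on e1.
In check: yes, from the white rook on c1.
Legal moves: none.
Count: 0.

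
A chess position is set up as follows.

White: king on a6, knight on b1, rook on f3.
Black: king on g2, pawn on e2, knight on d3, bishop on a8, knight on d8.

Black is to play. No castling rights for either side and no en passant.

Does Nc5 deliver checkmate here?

no

After Nc5: white king on a6; in check: yes, from the black knight on c5.
White has 4 legal replies: Ka7, Kb6, Kb5, Ka5.
In check but a legal move exists → not checkmate.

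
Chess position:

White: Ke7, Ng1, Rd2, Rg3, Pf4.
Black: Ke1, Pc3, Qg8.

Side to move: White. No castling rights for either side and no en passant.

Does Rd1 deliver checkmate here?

no

After Rd1: black king on e1; in check: yes, from the white rook on d1.
Black has 2 legal replies: Kf2, Kxd1.
In check but a legal move exists → not checkmate.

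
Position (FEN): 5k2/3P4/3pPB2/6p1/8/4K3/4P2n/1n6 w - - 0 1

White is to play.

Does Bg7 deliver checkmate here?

no

After Bg7: black king on f8; in check: yes, from the white bishop on g7.
Black has 3 legal replies: Kg8, Kxg7, Ke7.
In check but a legal move exists → not checkmate.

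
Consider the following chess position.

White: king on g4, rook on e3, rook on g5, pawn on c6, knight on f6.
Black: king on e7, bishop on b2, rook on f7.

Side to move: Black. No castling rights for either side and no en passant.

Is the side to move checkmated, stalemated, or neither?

neither

Black to move; black king on e7.
In check: yes, from the white rook on e3.
Legal moves for Black: Kf8, Kd8, Kxf6, Kd6, Be5.
Black is in check but has 5 legal moves → neither.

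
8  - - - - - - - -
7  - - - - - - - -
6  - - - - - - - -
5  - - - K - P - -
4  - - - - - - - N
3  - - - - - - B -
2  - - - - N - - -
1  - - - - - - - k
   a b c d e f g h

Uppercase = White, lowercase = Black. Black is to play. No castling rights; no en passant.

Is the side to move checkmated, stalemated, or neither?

Black to move; black king on h1.
In check: no.
King squares — g1: attacked by Ne2; g2: attacked by Nh4; h2: attacked by Bg3.
Legal moves for Black: none.
Not in check and no legal moves → stalemate.

stalemate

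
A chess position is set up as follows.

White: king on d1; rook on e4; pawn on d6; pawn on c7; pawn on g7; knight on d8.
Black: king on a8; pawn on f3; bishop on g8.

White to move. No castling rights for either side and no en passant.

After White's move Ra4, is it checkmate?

yes

After Ra4: black king on a8; in check: yes, from the white rook on a4.
King squares — a7: attacked by Ra4; b7: attacked by Nd8; b8: attacked by Pc7.
Black has no legal moves → checkmate.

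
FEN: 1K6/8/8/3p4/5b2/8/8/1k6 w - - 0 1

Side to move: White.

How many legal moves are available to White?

4

White to move; king on b8.
In check: yes, from the black bishop on f4.
Legal moves: Kc8, Ka8, Kb7, Ka7.
Count: 4.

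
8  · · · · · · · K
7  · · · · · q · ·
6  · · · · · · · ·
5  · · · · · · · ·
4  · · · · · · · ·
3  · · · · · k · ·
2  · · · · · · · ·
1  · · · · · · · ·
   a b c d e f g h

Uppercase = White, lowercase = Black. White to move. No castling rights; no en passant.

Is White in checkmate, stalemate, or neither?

stalemate

White to move; white king on h8.
In check: no.
King squares — g7: attacked by Qf7; h7: attacked by Qf7; g8: attacked by Qf7.
Legal moves for White: none.
Not in check and no legal moves → stalemate.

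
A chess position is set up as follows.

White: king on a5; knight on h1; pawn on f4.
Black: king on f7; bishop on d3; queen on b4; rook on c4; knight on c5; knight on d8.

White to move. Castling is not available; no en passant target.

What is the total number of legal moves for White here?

White to move; king on a5.
In check: yes, from the black queen on b4.
Legal moves: none.
Count: 0.

0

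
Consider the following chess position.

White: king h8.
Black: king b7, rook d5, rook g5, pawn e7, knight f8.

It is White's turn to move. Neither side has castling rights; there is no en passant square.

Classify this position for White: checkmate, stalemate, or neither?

stalemate

White to move; white king on h8.
In check: no.
King squares — g7: attacked by Rg5; h7: attacked by Nf8; g8: attacked by Rg5.
Legal moves for White: none.
Not in check and no legal moves → stalemate.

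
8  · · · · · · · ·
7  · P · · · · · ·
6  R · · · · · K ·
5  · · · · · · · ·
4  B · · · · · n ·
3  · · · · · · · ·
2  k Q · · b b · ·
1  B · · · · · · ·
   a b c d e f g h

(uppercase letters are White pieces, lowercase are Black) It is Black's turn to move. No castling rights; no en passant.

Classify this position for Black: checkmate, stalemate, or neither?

Black to move; black king on a2.
In check: yes, from the white queen on b2.
King squares — a1: attacked by Qb2; b1: attacked by Qb2; b2: attacked by Ba1; a3: attacked by Qb2; b3: attacked by Qb2.
Legal moves for Black: none.
In check with no legal moves → checkmate.

checkmate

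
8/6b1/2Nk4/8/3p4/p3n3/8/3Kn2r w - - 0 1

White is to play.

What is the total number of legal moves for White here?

3

White to move; king on d1.
In check: yes, from the black knight on e3.
Legal moves: Ke2, Kd2, Kc1.
Count: 3.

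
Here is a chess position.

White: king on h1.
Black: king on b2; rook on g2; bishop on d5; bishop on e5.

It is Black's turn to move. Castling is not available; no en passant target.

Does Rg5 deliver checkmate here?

After Rg5: white king on h1; in check: yes, from the black bishop on d5.
King squares — g1: attacked by Rg5; g2: attacked by Bd5; h2: attacked by Be5.
White has no legal moves → checkmate.

yes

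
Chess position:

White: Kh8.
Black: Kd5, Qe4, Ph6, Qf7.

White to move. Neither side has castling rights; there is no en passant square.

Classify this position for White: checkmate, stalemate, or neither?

stalemate

White to move; white king on h8.
In check: no.
King squares — g7: attacked by Qf7; h7: attacked by Qe4; g8: attacked by Qf7.
Legal moves for White: none.
Not in check and no legal moves → stalemate.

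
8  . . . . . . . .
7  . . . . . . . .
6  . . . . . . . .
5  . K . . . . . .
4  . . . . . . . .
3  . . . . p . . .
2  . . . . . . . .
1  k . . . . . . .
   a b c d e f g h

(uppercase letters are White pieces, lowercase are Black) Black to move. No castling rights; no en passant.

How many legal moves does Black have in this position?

4

Black to move; king on a1.
In check: no.
Legal moves: Kb2, Ka2, Kb1, e2.
Count: 4.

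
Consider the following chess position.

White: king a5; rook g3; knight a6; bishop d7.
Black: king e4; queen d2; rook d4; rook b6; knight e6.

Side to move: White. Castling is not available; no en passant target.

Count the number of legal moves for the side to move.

White to move; king on a5.
In check: yes, from the black queen on d2.
Legal moves: Kxb6, Nb4, Rc3.
Count: 3.

3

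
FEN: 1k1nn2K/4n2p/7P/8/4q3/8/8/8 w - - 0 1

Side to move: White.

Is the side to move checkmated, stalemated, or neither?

White to move; white king on h8.
In check: no.
King squares — g7: attacked by Ne8; h7: attacked by Qe4; g8: attacked by Ne7.
Legal moves for White: none.
Not in check and no legal moves → stalemate.

stalemate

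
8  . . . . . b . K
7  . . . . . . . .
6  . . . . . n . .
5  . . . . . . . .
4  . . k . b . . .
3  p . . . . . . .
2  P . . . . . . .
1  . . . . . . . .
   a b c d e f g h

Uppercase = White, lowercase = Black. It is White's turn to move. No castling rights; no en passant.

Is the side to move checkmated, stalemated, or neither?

stalemate

White to move; white king on h8.
In check: no.
King squares — g7: attacked by Bf8; h7: attacked by Be4; g8: attacked by Nf6.
Legal moves for White: none.
Not in check and no legal moves → stalemate.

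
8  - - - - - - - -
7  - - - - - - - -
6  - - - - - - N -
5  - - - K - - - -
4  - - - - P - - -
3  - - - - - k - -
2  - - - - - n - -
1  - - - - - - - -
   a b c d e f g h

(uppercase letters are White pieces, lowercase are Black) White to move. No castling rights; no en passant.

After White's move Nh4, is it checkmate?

no

After Nh4: black king on f3; in check: yes, from the white knight on h4.
Black has 5 legal replies: Kg4, Kf4, Kg3, Ke3, Ke2.
In check but a legal move exists → not checkmate.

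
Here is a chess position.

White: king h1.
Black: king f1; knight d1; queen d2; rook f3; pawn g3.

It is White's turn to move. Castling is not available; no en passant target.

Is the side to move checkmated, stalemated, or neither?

stalemate

White to move; white king on h1.
In check: no.
King squares — g1: attacked by Kf1; g2: attacked by Kf1; h2: attacked by Qd2.
Legal moves for White: none.
Not in check and no legal moves → stalemate.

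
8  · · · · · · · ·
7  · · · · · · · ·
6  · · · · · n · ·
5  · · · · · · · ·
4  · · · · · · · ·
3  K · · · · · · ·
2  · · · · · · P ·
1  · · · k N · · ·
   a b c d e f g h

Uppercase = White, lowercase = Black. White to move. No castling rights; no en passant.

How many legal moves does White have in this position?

White to move; king on a3.
In check: no.
Legal moves: Kb4, Ka4, Kb3, Kb2, Ka2, Nf3, Nd3, Nc2, g3, g4.
Count: 10.

10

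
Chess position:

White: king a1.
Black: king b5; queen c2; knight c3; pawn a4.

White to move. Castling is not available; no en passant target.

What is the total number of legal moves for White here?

White to move; king on a1.
In check: no.
Legal moves: none.
Count: 0.

0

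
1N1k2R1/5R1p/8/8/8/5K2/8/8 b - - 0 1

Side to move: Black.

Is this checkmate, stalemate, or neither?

checkmate

Black to move; black king on d8.
In check: yes, from the white rook on g8.
King squares — c7: attacked by Rf7; d7: attacked by Rf7; e7: attacked by Rf7; c8: attacked by Rg8; e8: attacked by Rg8.
Legal moves for Black: none.
In check with no legal moves → checkmate.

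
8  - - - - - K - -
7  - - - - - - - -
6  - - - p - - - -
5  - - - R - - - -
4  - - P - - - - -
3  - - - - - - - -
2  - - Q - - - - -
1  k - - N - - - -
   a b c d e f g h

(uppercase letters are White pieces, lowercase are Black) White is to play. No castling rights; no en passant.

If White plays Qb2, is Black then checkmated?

After Qb2: black king on a1; in check: yes, from the white queen on b2.
King squares — b1: attacked by Qb2; a2: attacked by Qb2; b2: attacked by Nd1.
Black has no legal moves → checkmate.

yes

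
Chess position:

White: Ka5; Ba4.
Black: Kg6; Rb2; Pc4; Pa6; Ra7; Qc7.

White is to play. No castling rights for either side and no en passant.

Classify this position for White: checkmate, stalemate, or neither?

checkmate

White to move; white king on a5.
In check: yes, from the black queen on c7.
King squares — a4: own bishop; b4: attacked by Rb2; b5: attacked by Rb2; a6: attacked by Ra7; b6: attacked by Rb2.
Legal moves for White: none.
In check with no legal moves → checkmate.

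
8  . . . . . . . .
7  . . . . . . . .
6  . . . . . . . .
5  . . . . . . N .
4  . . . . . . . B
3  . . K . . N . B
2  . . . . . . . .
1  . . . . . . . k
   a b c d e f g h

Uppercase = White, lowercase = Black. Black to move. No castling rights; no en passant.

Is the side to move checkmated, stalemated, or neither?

stalemate

Black to move; black king on h1.
In check: no.
King squares — g1: attacked by Nf3; g2: attacked by Bh3; h2: attacked by Nf3.
Legal moves for Black: none.
Not in check and no legal moves → stalemate.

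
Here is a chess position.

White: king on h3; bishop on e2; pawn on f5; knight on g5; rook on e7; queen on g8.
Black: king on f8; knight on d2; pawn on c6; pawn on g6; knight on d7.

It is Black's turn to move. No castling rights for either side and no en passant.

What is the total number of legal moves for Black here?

Black to move; king on f8.
In check: yes, from the white queen on g8.
Legal moves: Kxg8, Kxe7.
Count: 2.

2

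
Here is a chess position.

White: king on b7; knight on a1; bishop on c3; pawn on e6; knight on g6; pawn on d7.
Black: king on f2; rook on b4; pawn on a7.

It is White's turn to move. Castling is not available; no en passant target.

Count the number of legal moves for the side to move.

7

White to move; king on b7.
In check: yes, from the black rook on b4.
Legal moves: Kc8, Ka8, Kc7, Kxa7, Kc6, Ka6, Bxb4.
Count: 7.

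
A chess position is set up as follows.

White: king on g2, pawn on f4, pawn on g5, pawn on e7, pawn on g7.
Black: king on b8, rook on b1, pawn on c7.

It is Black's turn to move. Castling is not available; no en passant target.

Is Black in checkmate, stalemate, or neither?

Black to move; black king on b8.
In check: no.
Legal moves for Black include: Kc8, Ka8, Kb7, Ka7, Rb7, Rb6, Rb5, Rb4, Rb3, Rb2+, Rh1, Rg1+, Rf1, Re1, Rd1, Rc1, Ra1, c6, ... (list truncated; more exist).
Black has legal moves and is not in check → neither.

neither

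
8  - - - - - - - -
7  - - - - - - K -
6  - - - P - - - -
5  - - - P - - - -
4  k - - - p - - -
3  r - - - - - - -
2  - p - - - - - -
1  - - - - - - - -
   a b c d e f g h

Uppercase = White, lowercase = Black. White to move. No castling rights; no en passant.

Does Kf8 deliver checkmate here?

After Kf8: black king on a4; in check: no.
Black is not in check, so this cannot be checkmate.

no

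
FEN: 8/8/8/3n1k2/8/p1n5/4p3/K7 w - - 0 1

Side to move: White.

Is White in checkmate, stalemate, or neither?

White to move; white king on a1.
In check: no.
King squares — b1: attacked by Nc3; a2: attacked by Nc3; b2: attacked by Pa3.
Legal moves for White: none.
Not in check and no legal moves → stalemate.

stalemate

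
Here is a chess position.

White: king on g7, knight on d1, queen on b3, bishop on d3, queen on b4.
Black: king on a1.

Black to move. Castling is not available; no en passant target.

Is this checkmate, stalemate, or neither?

stalemate

Black to move; black king on a1.
In check: no.
King squares — b1: attacked by Qb3; a2: attacked by Qb3; b2: attacked by Nd1.
Legal moves for Black: none.
Not in check and no legal moves → stalemate.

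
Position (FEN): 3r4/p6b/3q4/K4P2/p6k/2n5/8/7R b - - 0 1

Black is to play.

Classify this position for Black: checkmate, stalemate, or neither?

neither

Black to move; black king on h4.
In check: yes, from the white rook on h1.
Legal moves for Black: Kg5, Kg4, Kg3, Qh2.
Black is in check but has 4 legal moves → neither.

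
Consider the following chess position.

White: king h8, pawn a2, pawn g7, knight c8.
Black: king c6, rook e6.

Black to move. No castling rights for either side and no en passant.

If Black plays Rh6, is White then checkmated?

After Rh6: white king on h8; in check: yes, from the black rook on h6.
White has 1 legal reply: Kg8.
In check but a legal move exists → not checkmate.

no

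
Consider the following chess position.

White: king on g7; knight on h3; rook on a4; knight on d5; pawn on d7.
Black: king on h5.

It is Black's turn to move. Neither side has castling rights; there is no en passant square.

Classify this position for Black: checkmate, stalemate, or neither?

Black to move; black king on h5.
In check: no.
King squares — g4: attacked by Ra4; h4: attacked by Ra4; g5: attacked by Nh3; g6: attacked by Kg7; h6: attacked by Kg7.
Legal moves for Black: none.
Not in check and no legal moves → stalemate.

stalemate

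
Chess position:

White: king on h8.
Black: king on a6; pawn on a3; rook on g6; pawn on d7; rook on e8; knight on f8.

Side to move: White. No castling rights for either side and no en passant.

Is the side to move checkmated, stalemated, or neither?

stalemate

White to move; white king on h8.
In check: no.
King squares — g7: attacked by Rg6; h7: attacked by Nf8; g8: attacked by Rg6.
Legal moves for White: none.
Not in check and no legal moves → stalemate.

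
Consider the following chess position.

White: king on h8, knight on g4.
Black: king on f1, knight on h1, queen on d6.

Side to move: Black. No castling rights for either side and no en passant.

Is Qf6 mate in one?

no

After Qf6: white king on h8; in check: yes, from the black queen on f6.
White has 3 legal replies: Kg8, Kh7, Nxf6.
In check but a legal move exists → not checkmate.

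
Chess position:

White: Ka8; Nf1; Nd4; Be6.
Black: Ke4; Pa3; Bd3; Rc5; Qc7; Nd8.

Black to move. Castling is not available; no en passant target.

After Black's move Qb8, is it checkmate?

After Qb8: white king on a8; in check: yes, from the black queen on b8.
White has 1 legal reply: Kxb8.
In check but a legal move exists → not checkmate.

no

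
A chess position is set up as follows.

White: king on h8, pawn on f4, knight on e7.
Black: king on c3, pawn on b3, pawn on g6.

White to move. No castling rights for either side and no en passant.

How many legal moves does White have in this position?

10

White to move; king on h8.
In check: no.
Legal moves: Kg8, Kh7, Kg7, Ng8, Nc8, Nxg6, Nc6, Nf5, Nd5+, f5.
Count: 10.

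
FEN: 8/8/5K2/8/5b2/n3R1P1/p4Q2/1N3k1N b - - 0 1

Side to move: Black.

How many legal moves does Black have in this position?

Black to move; king on f1.
In check: yes, from the white queen on f2.
Legal moves: none.
Count: 0.

0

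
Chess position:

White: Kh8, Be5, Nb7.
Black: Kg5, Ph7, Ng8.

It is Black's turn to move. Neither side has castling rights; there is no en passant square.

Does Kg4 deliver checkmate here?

After Kg4: white king on h8; in check: no.
White is not in check, so this cannot be checkmate.

no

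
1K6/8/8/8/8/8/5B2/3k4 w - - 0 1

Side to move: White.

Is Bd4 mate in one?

After Bd4: black king on d1; in check: no.
Black is not in check, so this cannot be checkmate.

no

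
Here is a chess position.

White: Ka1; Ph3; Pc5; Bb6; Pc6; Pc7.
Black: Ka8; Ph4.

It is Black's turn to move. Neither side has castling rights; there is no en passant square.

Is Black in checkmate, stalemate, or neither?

Black to move; black king on a8.
In check: no.
King squares — a7: attacked by Bb6; b7: attacked by Pc6; b8: attacked by Pc7.
Legal moves for Black: none.
Not in check and no legal moves → stalemate.

stalemate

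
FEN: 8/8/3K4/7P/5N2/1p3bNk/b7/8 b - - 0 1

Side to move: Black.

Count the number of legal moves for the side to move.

4

Black to move; king on h3.
In check: yes, from the white knight on f4.
Legal moves: Kh4, Kg4, Kxg3, Kh2.
Count: 4.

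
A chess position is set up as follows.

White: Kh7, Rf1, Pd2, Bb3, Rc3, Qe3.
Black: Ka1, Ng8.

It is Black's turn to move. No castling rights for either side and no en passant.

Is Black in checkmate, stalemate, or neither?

neither

Black to move; black king on a1.
In check: yes, from the white rook on f1.
King squares — b1: attacked by Rf1; a2: attacked by Bb3; b2: available.
Legal moves for Black: Kb2.
Black is in check but has 1 legal move → neither.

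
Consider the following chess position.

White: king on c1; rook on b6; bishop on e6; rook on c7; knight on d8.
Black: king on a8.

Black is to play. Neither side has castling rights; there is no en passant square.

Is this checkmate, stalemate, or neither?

Black to move; black king on a8.
In check: no.
King squares — a7: attacked by Rc7; b7: attacked by Rb6; b8: attacked by Rb6.
Legal moves for Black: none.
Not in check and no legal moves → stalemate.

stalemate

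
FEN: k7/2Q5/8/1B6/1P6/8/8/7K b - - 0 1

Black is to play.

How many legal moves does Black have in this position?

0

Black to move; king on a8.
In check: no.
Legal moves: none.
Count: 0.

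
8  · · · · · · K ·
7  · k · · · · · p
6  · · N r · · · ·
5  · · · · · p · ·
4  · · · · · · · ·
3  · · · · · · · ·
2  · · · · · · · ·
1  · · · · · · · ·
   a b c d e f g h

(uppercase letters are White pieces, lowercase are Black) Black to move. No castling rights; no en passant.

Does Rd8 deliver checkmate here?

After Rd8: white king on g8; in check: yes, from the black rook on d8.
White has 4 legal replies: Kxh7, Kg7, Kf7, Nxd8+.
In check but a legal move exists → not checkmate.

no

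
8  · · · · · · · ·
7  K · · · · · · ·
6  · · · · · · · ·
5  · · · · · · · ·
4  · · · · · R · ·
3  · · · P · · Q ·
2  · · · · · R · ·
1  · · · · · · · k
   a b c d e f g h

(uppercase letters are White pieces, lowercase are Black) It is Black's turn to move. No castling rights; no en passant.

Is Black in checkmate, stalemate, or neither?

stalemate

Black to move; black king on h1.
In check: no.
King squares — g1: attacked by Qg3; g2: attacked by Rf2; h2: attacked by Rf2.
Legal moves for Black: none.
Not in check and no legal moves → stalemate.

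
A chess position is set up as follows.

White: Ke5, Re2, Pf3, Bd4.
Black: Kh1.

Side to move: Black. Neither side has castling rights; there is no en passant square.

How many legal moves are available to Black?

Black to move; king on h1.
In check: no.
Legal moves: none.
Count: 0.

0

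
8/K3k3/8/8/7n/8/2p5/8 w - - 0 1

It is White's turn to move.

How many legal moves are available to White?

5

White to move; king on a7.
In check: no.
Legal moves: Kb8, Ka8, Kb7, Kb6, Ka6.
Count: 5.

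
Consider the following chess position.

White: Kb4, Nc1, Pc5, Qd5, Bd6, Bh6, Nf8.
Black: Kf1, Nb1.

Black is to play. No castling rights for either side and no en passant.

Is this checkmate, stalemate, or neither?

Black to move; black king on f1.
In check: no.
Legal moves for Black: Kf2, Kg1, Ke1, Nc3, Na3, Nd2.
Black has 6 legal moves and is not in check → neither.

neither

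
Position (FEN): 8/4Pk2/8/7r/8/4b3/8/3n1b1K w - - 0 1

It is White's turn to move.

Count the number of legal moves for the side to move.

White to move; king on h1.
In check: yes, from the black rook on h5.
Legal moves: none.
Count: 0.

0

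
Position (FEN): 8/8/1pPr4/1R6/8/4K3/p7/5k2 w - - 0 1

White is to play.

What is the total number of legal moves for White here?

White to move; king on e3.
In check: no.
Legal moves: Rxb6, Rh5, Rg5, Rf5+, Re5, Rd5, Rc5, Ra5, Rb4, Rb3, Rb2, Rb1+, Kf4, Ke4, Kf3, c7.
Count: 16.

16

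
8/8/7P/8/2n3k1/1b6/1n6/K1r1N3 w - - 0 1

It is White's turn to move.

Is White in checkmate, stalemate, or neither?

White to move; white king on a1.
In check: yes, from the black rook on c1.
King squares — b1: attacked by Rc1; a2: attacked by Bb3; b2: attacked by Nc4.
Legal moves for White: none.
In check with no legal moves → checkmate.

checkmate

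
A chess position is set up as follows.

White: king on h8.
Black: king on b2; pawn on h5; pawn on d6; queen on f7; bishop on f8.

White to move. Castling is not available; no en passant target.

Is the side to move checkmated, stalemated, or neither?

White to move; white king on h8.
In check: no.
King squares — g7: attacked by Qf7; h7: attacked by Qf7; g8: attacked by Qf7.
Legal moves for White: none.
Not in check and no legal moves → stalemate.

stalemate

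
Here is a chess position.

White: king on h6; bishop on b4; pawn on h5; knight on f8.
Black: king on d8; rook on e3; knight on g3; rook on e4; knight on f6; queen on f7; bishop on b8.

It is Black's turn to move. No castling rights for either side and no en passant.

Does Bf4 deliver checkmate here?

After Bf4: white king on h6; in check: yes, from the black bishop on f4.
King squares — g5: attacked by Bf4; h5: own pawn; g6: attacked by Qf7; g7: attacked by Qf7; h7: attacked by Nf6.
White has no legal moves → checkmate.

yes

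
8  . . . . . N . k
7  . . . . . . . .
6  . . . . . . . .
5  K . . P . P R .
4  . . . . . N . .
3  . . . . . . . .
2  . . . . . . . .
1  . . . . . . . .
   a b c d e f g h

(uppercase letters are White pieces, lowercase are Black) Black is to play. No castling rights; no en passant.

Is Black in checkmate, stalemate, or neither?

stalemate

Black to move; black king on h8.
In check: no.
King squares — g7: attacked by Rg5; h7: attacked by Nf8; g8: attacked by Rg5.
Legal moves for Black: none.
Not in check and no legal moves → stalemate.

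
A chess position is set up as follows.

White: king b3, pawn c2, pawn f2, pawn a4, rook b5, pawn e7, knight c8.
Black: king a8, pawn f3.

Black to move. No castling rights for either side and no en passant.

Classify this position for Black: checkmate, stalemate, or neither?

Black to move; black king on a8.
In check: no.
King squares — a7: attacked by Nc8; b7: attacked by Rb5; b8: attacked by Rb5.
Legal moves for Black: none.
Not in check and no legal moves → stalemate.

stalemate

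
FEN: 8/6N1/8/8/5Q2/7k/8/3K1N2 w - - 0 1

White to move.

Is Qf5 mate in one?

After Qf5: black king on h3; in check: yes, from the white queen on f5.
Black has 2 legal replies: Kh4, Kg2.
In check but a legal move exists → not checkmate.

no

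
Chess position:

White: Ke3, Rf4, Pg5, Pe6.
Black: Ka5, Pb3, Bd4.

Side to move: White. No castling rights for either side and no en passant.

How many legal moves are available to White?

7

White to move; king on e3.
In check: yes, from the black bishop on d4.
Legal moves: Ke4, Kxd4, Kf3, Kd3, Ke2, Kd2, Rxd4.
Count: 7.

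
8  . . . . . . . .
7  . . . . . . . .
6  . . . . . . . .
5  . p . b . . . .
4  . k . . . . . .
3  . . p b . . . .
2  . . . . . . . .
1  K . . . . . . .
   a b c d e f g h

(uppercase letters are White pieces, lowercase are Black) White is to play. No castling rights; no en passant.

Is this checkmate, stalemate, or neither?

White to move; white king on a1.
In check: no.
King squares — b1: attacked by Bd3; a2: attacked by Bd5; b2: attacked by Pc3.
Legal moves for White: none.
Not in check and no legal moves → stalemate.

stalemate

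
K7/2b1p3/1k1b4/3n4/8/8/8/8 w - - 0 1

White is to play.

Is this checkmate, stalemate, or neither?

stalemate

White to move; white king on a8.
In check: no.
King squares — a7: attacked by Kb6; b7: attacked by Kb6; b8: attacked by Bc7.
Legal moves for White: none.
Not in check and no legal moves → stalemate.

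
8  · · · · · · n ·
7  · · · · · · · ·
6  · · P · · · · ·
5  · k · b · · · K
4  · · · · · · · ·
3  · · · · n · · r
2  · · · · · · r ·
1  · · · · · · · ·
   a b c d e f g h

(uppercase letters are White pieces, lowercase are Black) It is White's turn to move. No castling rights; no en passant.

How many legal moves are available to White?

0

White to move; king on h5.
In check: yes, from the black rook on h3.
Legal moves: none.
Count: 0.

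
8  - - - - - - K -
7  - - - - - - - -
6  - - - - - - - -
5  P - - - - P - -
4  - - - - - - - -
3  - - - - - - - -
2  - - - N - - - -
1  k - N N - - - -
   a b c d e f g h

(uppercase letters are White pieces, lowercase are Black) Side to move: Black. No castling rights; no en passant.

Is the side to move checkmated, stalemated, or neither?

Black to move; black king on a1.
In check: no.
King squares — b1: attacked by Nd2; a2: attacked by Nc1; b2: attacked by Nd1.
Legal moves for Black: none.
Not in check and no legal moves → stalemate.

stalemate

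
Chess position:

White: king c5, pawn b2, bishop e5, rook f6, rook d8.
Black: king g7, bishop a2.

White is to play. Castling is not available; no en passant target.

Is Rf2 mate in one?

After Rf2: black king on g7; in check: yes, from the white bishop on e5.
Black has 3 legal replies: Kh7, Kh6, Kg6.
In check but a legal move exists → not checkmate.

no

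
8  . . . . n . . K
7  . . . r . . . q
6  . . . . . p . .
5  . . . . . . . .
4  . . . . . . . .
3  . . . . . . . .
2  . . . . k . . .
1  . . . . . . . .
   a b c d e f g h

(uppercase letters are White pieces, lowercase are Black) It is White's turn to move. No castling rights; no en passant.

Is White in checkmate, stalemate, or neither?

White to move; white king on h8.
In check: yes, from the black queen on h7.
King squares — g7: attacked by Rd7; h7: attacked by Rd7; g8: attacked by Qh7.
Legal moves for White: none.
In check with no legal moves → checkmate.

checkmate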